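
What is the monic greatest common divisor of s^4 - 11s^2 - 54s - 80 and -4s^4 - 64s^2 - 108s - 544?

Repeated division with remainder:
  s^4 - 11s^2 - 54s - 80 = (-1/4)(-4s^4 - 64s^2 - 108s - 544) + (-27s^2 - 81s - 216)
  -4s^4 - 64s^2 - 108s - 544 = ((4/27)s^2 - (4/9)s + 68/27)(-27s^2 - 81s - 216) + (0)
Last nonzero remainder: -27s^2 - 81s - 216. Dividing through by -27 gives the monic gcd s^2 + 3s + 8.

s^2 + 3s + 8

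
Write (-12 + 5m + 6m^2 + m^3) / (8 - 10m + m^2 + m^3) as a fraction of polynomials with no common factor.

(3 + m)/(-2 + m)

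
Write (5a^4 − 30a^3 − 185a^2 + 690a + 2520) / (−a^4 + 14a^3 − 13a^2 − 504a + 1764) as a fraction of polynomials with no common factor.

(−5a^2 − 35a − 60)/(a^2 − a − 42)

By polynomial division,
  5a^4 − 30a^3 − 185a^2 + 690a + 2520 = (−5)(−a^4 + 14a^3 − 13a^2 − 504a + 1764) + (40a^3 − 250a^2 − 1830a + 11340)
  −a^4 + 14a^3 − 13a^2 − 504a + 1764 = (−(1/40)a + 31/160)(40a^3 − 250a^2 − 1830a + 11340) + (−(165/16)a^2 + (2145/16)a − 3465/8)
  40a^3 − 250a^2 − 1830a + 11340 = (−(128/33)a − 288/11)(−(165/16)a^2 + (2145/16)a − 3465/8) + (0)
Last nonzero remainder: −(165/16)a^2 + (2145/16)a − 3465/8. Dividing through by −165/16 gives the monic gcd a^2 − 13a + 42.
Cancel a^2 − 13a + 42 from numerator and denominator to get the reduced form.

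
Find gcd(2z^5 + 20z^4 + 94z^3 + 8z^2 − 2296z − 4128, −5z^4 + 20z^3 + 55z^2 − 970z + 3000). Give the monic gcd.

Euclidean algorithm in ℚ[z]:
  2z^5 + 20z^4 + 94z^3 + 8z^2 − 2296z − 4128 = (−(2/5)z − 28/5)(−5z^4 + 20z^3 + 55z^2 − 970z + 3000) + (228z^3 − 72z^2 − 6528z + 12672)
  −5z^4 + 20z^3 + 55z^2 − 970z + 3000 = (−(5/228)z + 175/2166)(228z^3 − 72z^2 − 6528z + 12672) + (−(29725/361)z^2 − (59450/361)z + 713400/361)
  228z^3 − 72z^2 − 6528z + 12672 = (−(82308/29725)z + 190608/29725)(−(29725/361)z^2 − (59450/361)z + 713400/361) + (0)
Last nonzero remainder: −(29725/361)z^2 − (59450/361)z + 713400/361. Dividing through by −29725/361 gives the monic gcd z^2 + 2z − 24.

z^2 + 2z − 24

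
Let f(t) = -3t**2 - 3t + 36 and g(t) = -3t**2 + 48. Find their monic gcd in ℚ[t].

Repeated division with remainder:
  -3t**2 - 3t + 36 = (-3t**2 + 48) + (-3t - 12)
  -3t**2 + 48 = (t - 4)(-3t - 12) + (0)
Last nonzero remainder: -3t - 12. Dividing through by -3 gives the monic gcd t + 4.

t + 4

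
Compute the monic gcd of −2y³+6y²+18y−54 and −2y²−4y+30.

By polynomial division,
  −2y³+6y²+18y−54 = (y−5)(−2y²−4y+30) + (−32y+96)
  −2y²−4y+30 = ((1/16)y+5/16)(−32y+96) + (0)
Last nonzero remainder: −32y+96. Dividing through by −32 gives the monic gcd y−3.

y−3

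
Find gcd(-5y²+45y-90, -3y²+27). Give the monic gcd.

By polynomial division,
  -5y²+45y-90 = (5/3)(-3y²+27) + (45y-135)
  -3y²+27 = (-(1/15)y-1/5)(45y-135) + (0)
Last nonzero remainder: 45y-135. Dividing through by 45 gives the monic gcd y-3.

y-3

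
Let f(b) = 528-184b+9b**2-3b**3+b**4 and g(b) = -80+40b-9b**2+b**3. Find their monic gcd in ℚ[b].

Repeated division with remainder:
  b**4-3b**3+9b**2-184b+528 = (b+6)(b**3-9b**2+40b-80) + (23b**2-344b+1008)
  b**3-9b**2+40b-80 = ((1/23)b+137/529)(23b**2-344b+1008) + ((45104/529)b-180416/529)
  23b**2-344b+1008 = ((12167/45104)b-33327/11276)((45104/529)b-180416/529) + (0)
Last nonzero remainder: (45104/529)b-180416/529. Dividing through by 45104/529 gives the monic gcd b-4.

-4+b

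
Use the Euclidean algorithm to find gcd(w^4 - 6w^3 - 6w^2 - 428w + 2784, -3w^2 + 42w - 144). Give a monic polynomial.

w^2 - 14w + 48

Euclidean algorithm in ℚ[w]:
  w^4 - 6w^3 - 6w^2 - 428w + 2784 = (-(1/3)w^2 - (8/3)w - 58/3)(-3w^2 + 42w - 144) + (0)
Last nonzero remainder: -3w^2 + 42w - 144. Dividing through by -3 gives the monic gcd w^2 - 14w + 48.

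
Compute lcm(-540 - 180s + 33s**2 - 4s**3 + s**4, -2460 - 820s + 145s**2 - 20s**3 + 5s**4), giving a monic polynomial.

Euclidean algorithm in ℚ[s]:
  s**4 - 4s**3 + 33s**2 - 180s - 540 = (1/5)(5s**4 - 20s**3 + 145s**2 - 820s - 2460) + (4s**2 - 16s - 48)
  5s**4 - 20s**3 + 145s**2 - 820s - 2460 = ((5/4)s**2 + 205/4)(4s**2 - 16s - 48) + (0)
Last nonzero remainder: 4s**2 - 16s - 48. Dividing through by 4 gives the monic gcd s**2 - 4s - 12.
Then lcm(f, g) = f·g / gcd(f, g); expanding and making the result monic gives the answer.

-22140 - 7380s + 813s**2 - 344s**3 + 74s**4 - 4s**5 + s**6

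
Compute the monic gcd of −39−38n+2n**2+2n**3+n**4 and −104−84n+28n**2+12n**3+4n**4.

13+17n+5n**2+n**3

Repeated division with remainder:
  n**4+2n**3+2n**2−38n−39 = (1/4)(4n**4+12n**3+28n**2−84n−104) + (−n**3−5n**2−17n−13)
  4n**4+12n**3+28n**2−84n−104 = (−4n+8)(−n**3−5n**2−17n−13) + (0)
Last nonzero remainder: −n**3−5n**2−17n−13. Dividing through by −1 gives the monic gcd n**3+5n**2+17n+13.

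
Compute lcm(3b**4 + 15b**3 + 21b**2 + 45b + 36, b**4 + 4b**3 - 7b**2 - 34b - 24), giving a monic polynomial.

b**6 + 4b**5 - 4b**4 - 22b**3 - 45b**2 - 102b - 72

Euclidean algorithm in ℚ[b]:
  3b**4 + 15b**3 + 21b**2 + 45b + 36 = (3)(b**4 + 4b**3 - 7b**2 - 34b - 24) + (3b**3 + 42b**2 + 147b + 108)
  b**4 + 4b**3 - 7b**2 - 34b - 24 = ((1/3)b - 10/3)(3b**3 + 42b**2 + 147b + 108) + (84b**2 + 420b + 336)
  3b**3 + 42b**2 + 147b + 108 = ((1/28)b + 9/28)(84b**2 + 420b + 336) + (0)
Last nonzero remainder: 84b**2 + 420b + 336. Dividing through by 84 gives the monic gcd b**2 + 5b + 4.
Then lcm(f, g) = f·g / gcd(f, g); expanding and making the result monic gives the answer.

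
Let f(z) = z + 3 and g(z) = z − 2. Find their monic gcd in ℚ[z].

1

Repeated division with remainder:
  z + 3 = (z − 2) + (5)
  z − 2 = ((1/5)z − 2/5)(5) + (0)
The last nonzero remainder is the constant 5, so the polynomials are coprime and gcd = 1.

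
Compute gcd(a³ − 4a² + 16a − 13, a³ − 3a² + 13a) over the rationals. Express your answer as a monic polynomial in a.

a² − 3a + 13

By polynomial division,
  a³ − 4a² + 16a − 13 = (a³ − 3a² + 13a) + (−a² + 3a − 13)
  a³ − 3a² + 13a = (−a)(−a² + 3a − 13) + (0)
Last nonzero remainder: −a² + 3a − 13. Dividing through by −1 gives the monic gcd a² − 3a + 13.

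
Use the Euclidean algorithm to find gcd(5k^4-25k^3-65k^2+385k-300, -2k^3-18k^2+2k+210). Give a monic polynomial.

k-3

By polynomial division,
  5k^4-25k^3-65k^2+385k-300 = (-(5/2)k+35)(-2k^3-18k^2+2k+210) + (570k^2+840k-7650)
  -2k^3-18k^2+2k+210 = (-(1/285)k-143/5415)(570k^2+840k-7650) + (-(960/361)k+2880/361)
  570k^2+840k-7650 = (-(6859/32)k-30685/32)(-(960/361)k+2880/361) + (0)
Last nonzero remainder: -(960/361)k+2880/361. Dividing through by -960/361 gives the monic gcd k-3.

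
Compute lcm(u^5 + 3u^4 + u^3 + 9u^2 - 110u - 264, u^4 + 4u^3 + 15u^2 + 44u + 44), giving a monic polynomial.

By polynomial division,
  u^5 + 3u^4 + u^3 + 9u^2 - 110u - 264 = (u - 1)(u^4 + 4u^3 + 15u^2 + 44u + 44) + (-10u^3 - 20u^2 - 110u - 220)
  u^4 + 4u^3 + 15u^2 + 44u + 44 = (-(1/10)u - 1/5)(-10u^3 - 20u^2 - 110u - 220) + (0)
Last nonzero remainder: -10u^3 - 20u^2 - 110u - 220. Dividing through by -10 gives the monic gcd u^3 + 2u^2 + 11u + 22.
Then lcm(f, g) = f·g / gcd(f, g); expanding and making the result monic gives the answer.

u^6 + 5u^5 + 7u^4 + 11u^3 - 92u^2 - 484u - 528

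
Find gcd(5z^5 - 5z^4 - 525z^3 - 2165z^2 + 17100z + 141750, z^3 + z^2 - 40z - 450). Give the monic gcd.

Repeated division with remainder:
  5z^5 - 5z^4 - 525z^3 - 2165z^2 + 17100z + 141750 = (5z^2 - 10z - 315)(z^3 + z^2 - 40z - 450) + (0)
The last nonzero remainder z^3 + z^2 - 40z - 450 is already monic.

z^3 + z^2 - 40z - 450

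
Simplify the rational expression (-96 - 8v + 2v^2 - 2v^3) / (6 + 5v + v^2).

(-32 + 8v - 2v^2)/(2 + v)

Euclidean algorithm in ℚ[v]:
  -2v^3 + 2v^2 - 8v - 96 = (-2v + 12)(v^2 + 5v + 6) + (-56v - 168)
  v^2 + 5v + 6 = (-(1/56)v - 1/28)(-56v - 168) + (0)
Last nonzero remainder: -56v - 168. Dividing through by -56 gives the monic gcd v + 3.
Cancel v + 3 from numerator and denominator to get the reduced form.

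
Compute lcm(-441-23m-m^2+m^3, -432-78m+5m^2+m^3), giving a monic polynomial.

-21168-7278m-811m^2+11m^3+13m^4+m^5

Repeated division with remainder:
  m^3-m^2-23m-441 = (m^3+5m^2-78m-432) + (-6m^2+55m-9)
  m^3+5m^2-78m-432 = (-(1/6)m-85/36)(-6m^2+55m-9) + ((1813/36)m-1813/4)
  -6m^2+55m-9 = (-(216/1813)m+36/1813)((1813/36)m-1813/4) + (0)
Last nonzero remainder: (1813/36)m-1813/4. Dividing through by 1813/36 gives the monic gcd m-9.
Then lcm(f, g) = f·g / gcd(f, g); expanding and making the result monic gives the answer.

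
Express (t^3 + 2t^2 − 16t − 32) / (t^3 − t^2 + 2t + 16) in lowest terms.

Euclidean algorithm in ℚ[t]:
  t^3 + 2t^2 − 16t − 32 = (t^3 − t^2 + 2t + 16) + (3t^2 − 18t − 48)
  t^3 − t^2 + 2t + 16 = ((1/3)t + 5/3)(3t^2 − 18t − 48) + (48t + 96)
  3t^2 − 18t − 48 = ((1/16)t − 1/2)(48t + 96) + (0)
Last nonzero remainder: 48t + 96. Dividing through by 48 gives the monic gcd t + 2.
Cancel t + 2 from numerator and denominator to get the reduced form.

(t^2 − 16)/(t^2 − 3t + 8)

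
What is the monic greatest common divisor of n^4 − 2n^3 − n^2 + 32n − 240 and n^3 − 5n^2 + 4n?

Repeated division with remainder:
  n^4 − 2n^3 − n^2 + 32n − 240 = (n + 3)(n^3 − 5n^2 + 4n) + (10n^2 + 20n − 240)
  n^3 − 5n^2 + 4n = ((1/10)n − 7/10)(10n^2 + 20n − 240) + (42n − 168)
  10n^2 + 20n − 240 = ((5/21)n + 10/7)(42n − 168) + (0)
Last nonzero remainder: 42n − 168. Dividing through by 42 gives the monic gcd n − 4.

n − 4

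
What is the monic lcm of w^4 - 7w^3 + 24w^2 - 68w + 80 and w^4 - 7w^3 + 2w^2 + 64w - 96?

w^6 - 8w^5 + 19w^4 - 8w^3 - 140w^2 + 736w - 960

Apply the Euclidean algorithm:
  w^4 - 7w^3 + 24w^2 - 68w + 80 = (w^4 - 7w^3 + 2w^2 + 64w - 96) + (22w^2 - 132w + 176)
  w^4 - 7w^3 + 2w^2 + 64w - 96 = ((1/22)w^2 - (1/22)w - 6/11)(22w^2 - 132w + 176) + (0)
Last nonzero remainder: 22w^2 - 132w + 176. Dividing through by 22 gives the monic gcd w^2 - 6w + 8.
Then lcm(f, g) = f·g / gcd(f, g); expanding and making the result monic gives the answer.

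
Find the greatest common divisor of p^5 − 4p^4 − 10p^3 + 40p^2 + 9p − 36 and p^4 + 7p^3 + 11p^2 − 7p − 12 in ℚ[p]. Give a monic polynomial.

p^3 + 3p^2 − p − 3

By polynomial division,
  p^5 − 4p^4 − 10p^3 + 40p^2 + 9p − 36 = (p − 11)(p^4 + 7p^3 + 11p^2 − 7p − 12) + (56p^3 + 168p^2 − 56p − 168)
  p^4 + 7p^3 + 11p^2 − 7p − 12 = ((1/56)p + 1/14)(56p^3 + 168p^2 − 56p − 168) + (0)
Last nonzero remainder: 56p^3 + 168p^2 − 56p − 168. Dividing through by 56 gives the monic gcd p^3 + 3p^2 − p − 3.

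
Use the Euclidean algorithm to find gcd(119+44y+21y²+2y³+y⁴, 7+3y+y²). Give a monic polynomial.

7+3y+y²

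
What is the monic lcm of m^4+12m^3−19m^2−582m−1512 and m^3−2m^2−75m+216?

m^6+m^5−127m^4−85m^3+4434m^2+2664m−36288

Apply the Euclidean algorithm:
  m^4+12m^3−19m^2−582m−1512 = (m+14)(m^3−2m^2−75m+216) + (84m^2+252m−4536)
  m^3−2m^2−75m+216 = ((1/84)m−5/84)(84m^2+252m−4536) + (−6m−54)
  84m^2+252m−4536 = (−14m+84)(−6m−54) + (0)
Last nonzero remainder: −6m−54. Dividing through by −6 gives the monic gcd m+9.
Then lcm(f, g) = f·g / gcd(f, g); expanding and making the result monic gives the answer.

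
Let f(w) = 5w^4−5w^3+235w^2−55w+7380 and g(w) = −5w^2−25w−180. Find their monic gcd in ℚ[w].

By polynomial division,
  5w^4−5w^3+235w^2−55w+7380 = (−w^2+6w−41)(−5w^2−25w−180) + (0)
Last nonzero remainder: −5w^2−25w−180. Dividing through by −5 gives the monic gcd w^2+5w+36.

w^2+5w+36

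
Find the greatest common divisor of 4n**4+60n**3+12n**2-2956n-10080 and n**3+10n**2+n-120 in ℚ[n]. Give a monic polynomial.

n**2+13n+40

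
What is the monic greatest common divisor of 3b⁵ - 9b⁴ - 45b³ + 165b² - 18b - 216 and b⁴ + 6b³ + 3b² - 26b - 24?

Repeated division with remainder:
  3b⁵ - 9b⁴ - 45b³ + 165b² - 18b - 216 = (3b - 27)(b⁴ + 6b³ + 3b² - 26b - 24) + (108b³ + 324b² - 648b - 864)
  b⁴ + 6b³ + 3b² - 26b - 24 = ((1/108)b + 1/36)(108b³ + 324b² - 648b - 864) + (0)
Last nonzero remainder: 108b³ + 324b² - 648b - 864. Dividing through by 108 gives the monic gcd b³ + 3b² - 6b - 8.

b³ + 3b² - 6b - 8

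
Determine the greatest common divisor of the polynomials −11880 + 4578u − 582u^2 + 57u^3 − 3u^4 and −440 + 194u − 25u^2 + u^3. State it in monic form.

44 − 15u + u^2

Apply the Euclidean algorithm:
  −3u^4 + 57u^3 − 582u^2 + 4578u − 11880 = (−3u − 18)(u^3 − 25u^2 + 194u − 440) + (−450u^2 + 6750u − 19800)
  u^3 − 25u^2 + 194u − 440 = (−(1/450)u + 1/45)(−450u^2 + 6750u − 19800) + (0)
Last nonzero remainder: −450u^2 + 6750u − 19800. Dividing through by −450 gives the monic gcd u^2 − 15u + 44.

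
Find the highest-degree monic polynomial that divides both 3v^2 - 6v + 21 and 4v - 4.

1

Euclidean algorithm in ℚ[v]:
  3v^2 - 6v + 21 = ((3/4)v - 3/4)(4v - 4) + (18)
  4v - 4 = ((2/9)v - 2/9)(18) + (0)
The last nonzero remainder is the constant 18, so the polynomials are coprime and gcd = 1.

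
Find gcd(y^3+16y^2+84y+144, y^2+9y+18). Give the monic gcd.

Repeated division with remainder:
  y^3+16y^2+84y+144 = (y+7)(y^2+9y+18) + (3y+18)
  y^2+9y+18 = ((1/3)y+1)(3y+18) + (0)
Last nonzero remainder: 3y+18. Dividing through by 3 gives the monic gcd y+6.

y+6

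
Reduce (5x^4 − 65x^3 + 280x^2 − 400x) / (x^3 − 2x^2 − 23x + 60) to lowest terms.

Apply the Euclidean algorithm:
  5x^4 − 65x^3 + 280x^2 − 400x = (5x − 55)(x^3 − 2x^2 − 23x + 60) + (285x^2 − 1965x + 3300)
  x^3 − 2x^2 − 23x + 60 = ((1/285)x + 31/1805)(285x^2 − 1965x + 3300) + (−(300/361)x + 1200/361)
  285x^2 − 1965x + 3300 = (−(6859/20)x + 3971/4)(−(300/361)x + 1200/361) + (0)
Last nonzero remainder: −(300/361)x + 1200/361. Dividing through by −300/361 gives the monic gcd x − 4.
Cancel x − 4 from numerator and denominator to get the reduced form.

(5x^3 − 45x^2 + 100x)/(x^2 + 2x − 15)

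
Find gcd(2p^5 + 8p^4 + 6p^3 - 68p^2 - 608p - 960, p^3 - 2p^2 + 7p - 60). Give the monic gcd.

p^3 - 2p^2 + 7p - 60

By polynomial division,
  2p^5 + 8p^4 + 6p^3 - 68p^2 - 608p - 960 = (2p^2 + 12p + 16)(p^3 - 2p^2 + 7p - 60) + (0)
The last nonzero remainder p^3 - 2p^2 + 7p - 60 is already monic.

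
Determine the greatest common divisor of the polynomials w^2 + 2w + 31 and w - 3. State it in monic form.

1

By polynomial division,
  w^2 + 2w + 31 = (w + 5)(w - 3) + (46)
  w - 3 = ((1/46)w - 3/46)(46) + (0)
The last nonzero remainder is the constant 46, so the polynomials are coprime and gcd = 1.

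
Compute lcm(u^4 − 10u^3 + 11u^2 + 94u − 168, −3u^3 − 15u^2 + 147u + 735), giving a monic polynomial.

Euclidean algorithm in ℚ[u]:
  u^4 − 10u^3 + 11u^2 + 94u − 168 = (−(1/3)u + 5)(−3u^3 − 15u^2 + 147u + 735) + (135u^2 − 396u − 3843)
  −3u^3 − 15u^2 + 147u + 735 = (−(1/45)u − 119/675)(135u^2 − 396u − 3843) + (−(616/75)u + 4312/75)
  135u^2 − 396u − 3843 = (−(10125/616)u − 41175/616)(−(616/75)u + 4312/75) + (0)
Last nonzero remainder: −(616/75)u + 4312/75. Dividing through by −616/75 gives the monic gcd u − 7.
Then lcm(f, g) = f·g / gcd(f, g); expanding and making the result monic gives the answer.

u^6 + 2u^5 − 74u^4 − 124u^3 + 1345u^2 + 1274u − 5880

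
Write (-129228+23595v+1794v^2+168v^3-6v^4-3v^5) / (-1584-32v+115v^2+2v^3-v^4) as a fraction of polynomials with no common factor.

(2937+465v+51v^2+3v^3)/(36+13v+v^2)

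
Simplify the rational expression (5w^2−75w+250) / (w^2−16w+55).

Euclidean algorithm in ℚ[w]:
  5w^2−75w+250 = (5)(w^2−16w+55) + (5w−25)
  w^2−16w+55 = ((1/5)w−11/5)(5w−25) + (0)
Last nonzero remainder: 5w−25. Dividing through by 5 gives the monic gcd w−5.
Cancel w−5 from numerator and denominator to get the reduced form.

(5w−50)/(w−11)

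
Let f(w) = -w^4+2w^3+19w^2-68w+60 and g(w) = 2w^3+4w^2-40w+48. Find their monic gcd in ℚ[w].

w^2-4w+4

Euclidean algorithm in ℚ[w]:
  -w^4+2w^3+19w^2-68w+60 = (-(1/2)w+2)(2w^3+4w^2-40w+48) + (-9w^2+36w-36)
  2w^3+4w^2-40w+48 = (-(2/9)w-4/3)(-9w^2+36w-36) + (0)
Last nonzero remainder: -9w^2+36w-36. Dividing through by -9 gives the monic gcd w^2-4w+4.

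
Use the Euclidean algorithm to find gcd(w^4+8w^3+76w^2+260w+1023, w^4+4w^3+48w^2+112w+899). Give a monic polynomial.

w^2+6w+31

Euclidean algorithm in ℚ[w]:
  w^4+8w^3+76w^2+260w+1023 = (w^4+4w^3+48w^2+112w+899) + (4w^3+28w^2+148w+124)
  w^4+4w^3+48w^2+112w+899 = ((1/4)w-3/4)(4w^3+28w^2+148w+124) + (32w^2+192w+992)
  4w^3+28w^2+148w+124 = ((1/8)w+1/8)(32w^2+192w+992) + (0)
Last nonzero remainder: 32w^2+192w+992. Dividing through by 32 gives the monic gcd w^2+6w+31.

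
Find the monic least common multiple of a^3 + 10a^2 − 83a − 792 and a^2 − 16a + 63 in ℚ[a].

By polynomial division,
  a^3 + 10a^2 − 83a − 792 = (a + 26)(a^2 − 16a + 63) + (270a − 2430)
  a^2 − 16a + 63 = ((1/270)a − 7/270)(270a − 2430) + (0)
Last nonzero remainder: 270a − 2430. Dividing through by 270 gives the monic gcd a − 9.
Then lcm(f, g) = f·g / gcd(f, g); expanding and making the result monic gives the answer.

a^4 + 3a^3 − 153a^2 − 211a + 5544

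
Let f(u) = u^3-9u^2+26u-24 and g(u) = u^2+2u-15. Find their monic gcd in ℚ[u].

By polynomial division,
  u^3-9u^2+26u-24 = (u-11)(u^2+2u-15) + (63u-189)
  u^2+2u-15 = ((1/63)u+5/63)(63u-189) + (0)
Last nonzero remainder: 63u-189. Dividing through by 63 gives the monic gcd u-3.

u-3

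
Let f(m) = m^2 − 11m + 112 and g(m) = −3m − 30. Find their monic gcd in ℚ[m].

Repeated division with remainder:
  m^2 − 11m + 112 = (−(1/3)m + 7)(−3m − 30) + (322)
  −3m − 30 = (−(3/322)m − 15/161)(322) + (0)
The last nonzero remainder is the constant 322, so the polynomials are coprime and gcd = 1.

1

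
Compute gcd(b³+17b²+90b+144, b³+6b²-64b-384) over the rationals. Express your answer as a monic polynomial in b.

Euclidean algorithm in ℚ[b]:
  b³+17b²+90b+144 = (b³+6b²-64b-384) + (11b²+154b+528)
  b³+6b²-64b-384 = ((1/11)b-8/11)(11b²+154b+528) + (0)
Last nonzero remainder: 11b²+154b+528. Dividing through by 11 gives the monic gcd b²+14b+48.

b²+14b+48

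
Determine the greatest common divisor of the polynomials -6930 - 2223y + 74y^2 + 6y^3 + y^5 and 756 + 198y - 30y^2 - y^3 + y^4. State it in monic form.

18 + 9y + y^2

Repeated division with remainder:
  y^5 + 6y^3 + 74y^2 - 2223y - 6930 = (y + 1)(y^4 - y^3 - 30y^2 + 198y + 756) + (37y^3 - 94y^2 - 3177y - 7686)
  y^4 - y^3 - 30y^2 + 198y + 756 = ((1/37)y + 57/1369)(37y^3 - 94y^2 - 3177y - 7686) + ((81837/1369)y^2 + (736533/1369)y + 1473066/1369)
  37y^3 - 94y^2 - 3177y - 7686 = ((50653/81837)y - 83509/11691)((81837/1369)y^2 + (736533/1369)y + 1473066/1369) + (0)
Last nonzero remainder: (81837/1369)y^2 + (736533/1369)y + 1473066/1369. Dividing through by 81837/1369 gives the monic gcd y^2 + 9y + 18.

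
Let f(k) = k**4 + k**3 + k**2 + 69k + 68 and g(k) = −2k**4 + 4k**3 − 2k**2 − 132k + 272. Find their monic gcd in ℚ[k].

k**3 + k + 68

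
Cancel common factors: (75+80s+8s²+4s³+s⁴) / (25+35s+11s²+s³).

(15-2s+s²)/(5+s)

Repeated division with remainder:
  s⁴+4s³+8s²+80s+75 = (s-7)(s³+11s²+35s+25) + (50s²+300s+250)
  s³+11s²+35s+25 = ((1/50)s+1/10)(50s²+300s+250) + (0)
Last nonzero remainder: 50s²+300s+250. Dividing through by 50 gives the monic gcd s²+6s+5.
Cancel s²+6s+5 from numerator and denominator to get the reduced form.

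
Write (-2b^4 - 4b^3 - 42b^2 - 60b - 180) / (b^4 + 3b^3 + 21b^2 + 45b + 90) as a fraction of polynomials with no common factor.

(-2b^2 - 4b - 12)/(b^2 + 3b + 6)

Repeated division with remainder:
  -2b^4 - 4b^3 - 42b^2 - 60b - 180 = (-2)(b^4 + 3b^3 + 21b^2 + 45b + 90) + (2b^3 + 30b)
  b^4 + 3b^3 + 21b^2 + 45b + 90 = ((1/2)b + 3/2)(2b^3 + 30b) + (6b^2 + 90)
  2b^3 + 30b = ((1/3)b)(6b^2 + 90) + (0)
Last nonzero remainder: 6b^2 + 90. Dividing through by 6 gives the monic gcd b^2 + 15.
Cancel b^2 + 15 from numerator and denominator to get the reduced form.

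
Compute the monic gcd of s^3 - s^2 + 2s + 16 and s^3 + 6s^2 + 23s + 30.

s + 2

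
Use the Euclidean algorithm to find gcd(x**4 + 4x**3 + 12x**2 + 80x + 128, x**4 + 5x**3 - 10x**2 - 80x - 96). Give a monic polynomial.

x**2 + 6x + 8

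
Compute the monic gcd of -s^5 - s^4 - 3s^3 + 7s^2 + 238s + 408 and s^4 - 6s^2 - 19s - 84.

Repeated division with remainder:
  -s^5 - s^4 - 3s^3 + 7s^2 + 238s + 408 = (-s - 1)(s^4 - 6s^2 - 19s - 84) + (-9s^3 - 18s^2 + 135s + 324)
  s^4 - 6s^2 - 19s - 84 = (-(1/9)s + 2/9)(-9s^3 - 18s^2 + 135s + 324) + (13s^2 - 13s - 156)
  -9s^3 - 18s^2 + 135s + 324 = (-(9/13)s - 27/13)(13s^2 - 13s - 156) + (0)
Last nonzero remainder: 13s^2 - 13s - 156. Dividing through by 13 gives the monic gcd s^2 - s - 12.

s^2 - s - 12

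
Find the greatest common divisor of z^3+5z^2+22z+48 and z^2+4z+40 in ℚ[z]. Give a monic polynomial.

1

Apply the Euclidean algorithm:
  z^3+5z^2+22z+48 = (z+1)(z^2+4z+40) + (-22z+8)
  z^2+4z+40 = (-(1/22)z-24/121)(-22z+8) + (5032/121)
  -22z+8 = (-(1331/2516)z+121/629)(5032/121) + (0)
The last nonzero remainder is the constant 5032/121, so the polynomials are coprime and gcd = 1.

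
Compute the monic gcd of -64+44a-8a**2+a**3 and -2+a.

-2+a

By polynomial division,
  a**3-8a**2+44a-64 = (a**2-6a+32)(a-2) + (0)
The last nonzero remainder a-2 is already monic.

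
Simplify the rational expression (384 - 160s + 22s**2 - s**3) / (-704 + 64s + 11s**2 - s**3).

(48 - 14s + s**2)/(-88 - 3s + s**2)

Repeated division with remainder:
  -s**3 + 22s**2 - 160s + 384 = (-s**3 + 11s**2 + 64s - 704) + (11s**2 - 224s + 1088)
  -s**3 + 11s**2 + 64s - 704 = (-(1/11)s - 103/121)(11s**2 - 224s + 1088) + (-(3360/121)s + 26880/121)
  11s**2 - 224s + 1088 = (-(1331/3360)s + 2057/420)(-(3360/121)s + 26880/121) + (0)
Last nonzero remainder: -(3360/121)s + 26880/121. Dividing through by -3360/121 gives the monic gcd s - 8.
Cancel s - 8 from numerator and denominator to get the reduced form.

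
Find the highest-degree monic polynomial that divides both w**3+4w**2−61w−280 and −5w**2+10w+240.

w−8

Repeated division with remainder:
  w**3+4w**2−61w−280 = (−(1/5)w−6/5)(−5w**2+10w+240) + (−w+8)
  −5w**2+10w+240 = (5w+30)(−w+8) + (0)
Last nonzero remainder: −w+8. Dividing through by −1 gives the monic gcd w−8.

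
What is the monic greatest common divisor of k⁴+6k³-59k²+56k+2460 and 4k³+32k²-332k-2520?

Euclidean algorithm in ℚ[k]:
  k⁴+6k³-59k²+56k+2460 = ((1/4)k-1/2)(4k³+32k²-332k-2520) + (40k²+520k+1200)
  4k³+32k²-332k-2520 = ((1/10)k-1/2)(40k²+520k+1200) + (-192k-1920)
  40k²+520k+1200 = (-(5/24)k-5/8)(-192k-1920) + (0)
Last nonzero remainder: -192k-1920. Dividing through by -192 gives the monic gcd k+10.

k+10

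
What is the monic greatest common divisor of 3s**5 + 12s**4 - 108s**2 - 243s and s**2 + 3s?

s**2 + 3s

Euclidean algorithm in ℚ[s]:
  3s**5 + 12s**4 - 108s**2 - 243s = (3s**3 + 3s**2 - 9s - 81)(s**2 + 3s) + (0)
The last nonzero remainder s**2 + 3s is already monic.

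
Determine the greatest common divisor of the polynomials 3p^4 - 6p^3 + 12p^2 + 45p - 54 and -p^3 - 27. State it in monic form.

p^2 - 3p + 9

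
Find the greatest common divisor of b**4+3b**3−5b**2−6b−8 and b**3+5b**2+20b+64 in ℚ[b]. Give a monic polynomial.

By polynomial division,
  b**4+3b**3−5b**2−6b−8 = (b−2)(b**3+5b**2+20b+64) + (−15b**2−30b+120)
  b**3+5b**2+20b+64 = (−(1/15)b−1/5)(−15b**2−30b+120) + (22b+88)
  −15b**2−30b+120 = (−(15/22)b+15/11)(22b+88) + (0)
Last nonzero remainder: 22b+88. Dividing through by 22 gives the monic gcd b+4.

b+4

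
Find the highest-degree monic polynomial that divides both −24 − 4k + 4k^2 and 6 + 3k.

2 + k

Euclidean algorithm in ℚ[k]:
  4k^2 − 4k − 24 = ((4/3)k − 4)(3k + 6) + (0)
Last nonzero remainder: 3k + 6. Dividing through by 3 gives the monic gcd k + 2.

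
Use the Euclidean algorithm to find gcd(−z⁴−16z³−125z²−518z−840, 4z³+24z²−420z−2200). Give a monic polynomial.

Euclidean algorithm in ℚ[z]:
  −z⁴−16z³−125z²−518z−840 = (−(1/4)z−5/2)(4z³+24z²−420z−2200) + (−170z²−2118z−6340)
  4z³+24z²−420z−2200 = (−(2/85)z+1098/7225)(−170z²−2118z−6340) + (−(1786736/7225)z−1786736/1445)
  −170z²−2118z−6340 = ((614125/893368)z+2290325/446684)(−(1786736/7225)z−1786736/1445) + (0)
Last nonzero remainder: −(1786736/7225)z−1786736/1445. Dividing through by −1786736/7225 gives the monic gcd z+5.

z+5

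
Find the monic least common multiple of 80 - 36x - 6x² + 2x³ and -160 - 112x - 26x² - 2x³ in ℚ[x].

Apply the Euclidean algorithm:
  2x³ - 6x² - 36x + 80 = (-1)(-2x³ - 26x² - 112x - 160) + (-32x² - 148x - 80)
  -2x³ - 26x² - 112x - 160 = ((1/16)x + 67/128)(-32x² - 148x - 80) + (-(945/32)x - 945/8)
  -32x² - 148x - 80 = ((1024/945)x + 128/189)(-(945/32)x - 945/8) + (0)
Last nonzero remainder: -(945/32)x - 945/8. Dividing through by -945/32 gives the monic gcd x + 4.
Then lcm(f, g) = f·g / gcd(f, g); expanding and making the result monic gives the answer.

800 - 182x² - 25x³ + 6x⁴ + x⁵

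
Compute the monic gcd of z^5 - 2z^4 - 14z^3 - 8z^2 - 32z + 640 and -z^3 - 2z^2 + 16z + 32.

By polynomial division,
  z^5 - 2z^4 - 14z^3 - 8z^2 - 32z + 640 = (-z^2 + 4z - 10)(-z^3 - 2z^2 + 16z + 32) + (-60z^2 + 960)
  -z^3 - 2z^2 + 16z + 32 = ((1/60)z + 1/30)(-60z^2 + 960) + (0)
Last nonzero remainder: -60z^2 + 960. Dividing through by -60 gives the monic gcd z^2 - 16.

z^2 - 16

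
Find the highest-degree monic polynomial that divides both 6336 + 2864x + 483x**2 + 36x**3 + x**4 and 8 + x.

8 + x

Apply the Euclidean algorithm:
  x**4 + 36x**3 + 483x**2 + 2864x + 6336 = (x**3 + 28x**2 + 259x + 792)(x + 8) + (0)
The last nonzero remainder x + 8 is already monic.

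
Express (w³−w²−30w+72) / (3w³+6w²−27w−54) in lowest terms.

(w²+2w−24)/(3w²+15w+18)

Apply the Euclidean algorithm:
  w³−w²−30w+72 = (1/3)(3w³+6w²−27w−54) + (−3w²−21w+90)
  3w³+6w²−27w−54 = (−w+5)(−3w²−21w+90) + (168w−504)
  −3w²−21w+90 = (−(1/56)w−5/28)(168w−504) + (0)
Last nonzero remainder: 168w−504. Dividing through by 168 gives the monic gcd w−3.
Cancel w−3 from numerator and denominator to get the reduced form.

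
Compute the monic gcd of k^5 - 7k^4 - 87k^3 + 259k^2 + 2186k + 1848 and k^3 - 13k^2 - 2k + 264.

By polynomial division,
  k^5 - 7k^4 - 87k^3 + 259k^2 + 2186k + 1848 = (k^2 + 6k - 7)(k^3 - 13k^2 - 2k + 264) + (-84k^2 + 588k + 3696)
  k^3 - 13k^2 - 2k + 264 = (-(1/84)k + 1/14)(-84k^2 + 588k + 3696) + (0)
Last nonzero remainder: -84k^2 + 588k + 3696. Dividing through by -84 gives the monic gcd k^2 - 7k - 44.

k^2 - 7k - 44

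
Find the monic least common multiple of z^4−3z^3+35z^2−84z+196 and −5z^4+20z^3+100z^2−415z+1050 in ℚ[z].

z^6−4z^5+8z^4−29z^3−770z^2+2324z−5880

Euclidean algorithm in ℚ[z]:
  z^4−3z^3+35z^2−84z+196 = (−1/5)(−5z^4+20z^3+100z^2−415z+1050) + (z^3+55z^2−167z+406)
  −5z^4+20z^3+100z^2−415z+1050 = (−5z+295)(z^3+55z^2−167z+406) + (−16960z^2+50880z−118720)
  z^3+55z^2−167z+406 = (−(1/16960)z−29/8480)(−16960z^2+50880z−118720) + (0)
Last nonzero remainder: −16960z^2+50880z−118720. Dividing through by −16960 gives the monic gcd z^2−3z+7.
Then lcm(f, g) = f·g / gcd(f, g); expanding and making the result monic gives the answer.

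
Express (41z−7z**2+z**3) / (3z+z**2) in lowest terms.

(41−7z+z**2)/(3+z)

Euclidean algorithm in ℚ[z]:
  z**3−7z**2+41z = (z−10)(z**2+3z) + (71z)
  z**2+3z = ((1/71)z+3/71)(71z) + (0)
Last nonzero remainder: 71z. Dividing through by 71 gives the monic gcd z.
Cancel z from numerator and denominator to get the reduced form.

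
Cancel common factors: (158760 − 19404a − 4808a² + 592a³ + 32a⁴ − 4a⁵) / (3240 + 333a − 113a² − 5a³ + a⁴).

Apply the Euclidean algorithm:
  −4a⁵ + 32a⁴ + 592a³ − 4808a² − 19404a + 158760 = (−4a + 12)(a⁴ − 5a³ − 113a² + 333a + 3240) + (200a³ − 2120a² − 10440a + 119880)
  a⁴ − 5a³ − 113a² + 333a + 3240 = ((1/200)a + 7/250)(200a³ − 2120a² − 10440a + 119880) + (−(36/25)a² + (648/25)a − 2916/25)
  200a³ − 2120a² − 10440a + 119880 = (−(1250/9)a − 9250/9)(−(36/25)a² + (648/25)a − 2916/25) + (0)
Last nonzero remainder: −(36/25)a² + (648/25)a − 2916/25. Dividing through by −36/25 gives the monic gcd a² − 18a + 81.
Cancel a² − 18a + 81 from numerator and denominator to get the reduced form.

(1960 + 196a − 40a² − 4a³)/(40 + 13a + a²)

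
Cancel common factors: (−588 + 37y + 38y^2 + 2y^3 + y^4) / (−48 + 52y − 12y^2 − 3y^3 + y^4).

(49 + y + y^2)/(4 − 4y + y^2)

Apply the Euclidean algorithm:
  y^4 + 2y^3 + 38y^2 + 37y − 588 = (y^4 − 3y^3 − 12y^2 + 52y − 48) + (5y^3 + 50y^2 − 15y − 540)
  y^4 − 3y^3 − 12y^2 + 52y − 48 = ((1/5)y − 13/5)(5y^3 + 50y^2 − 15y − 540) + (121y^2 + 121y − 1452)
  5y^3 + 50y^2 − 15y − 540 = ((5/121)y + 45/121)(121y^2 + 121y − 1452) + (0)
Last nonzero remainder: 121y^2 + 121y − 1452. Dividing through by 121 gives the monic gcd y^2 + y − 12.
Cancel y^2 + y − 12 from numerator and denominator to get the reduced form.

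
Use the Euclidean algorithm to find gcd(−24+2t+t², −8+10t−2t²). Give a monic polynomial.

Euclidean algorithm in ℚ[t]:
  t²+2t−24 = (−1/2)(−2t²+10t−8) + (7t−28)
  −2t²+10t−8 = (−(2/7)t+2/7)(7t−28) + (0)
Last nonzero remainder: 7t−28. Dividing through by 7 gives the monic gcd t−4.

−4+t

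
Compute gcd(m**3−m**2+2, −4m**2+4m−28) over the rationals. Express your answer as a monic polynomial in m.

By polynomial division,
  m**3−m**2+2 = (−(1/4)m)(−4m**2+4m−28) + (−7m+2)
  −4m**2+4m−28 = ((4/7)m−20/49)(−7m+2) + (−1332/49)
  −7m+2 = ((343/1332)m−49/666)(−1332/49) + (0)
The last nonzero remainder is the constant −1332/49, so the polynomials are coprime and gcd = 1.

1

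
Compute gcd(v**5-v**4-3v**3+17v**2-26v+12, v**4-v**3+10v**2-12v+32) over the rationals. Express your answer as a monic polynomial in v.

Apply the Euclidean algorithm:
  v**5-v**4-3v**3+17v**2-26v+12 = (v)(v**4-v**3+10v**2-12v+32) + (-13v**3+29v**2-58v+12)
  v**4-v**3+10v**2-12v+32 = (-(1/13)v-16/169)(-13v**3+29v**2-58v+12) + ((1400/169)v**2-(2800/169)v+5600/169)
  -13v**3+29v**2-58v+12 = (-(2197/1400)v+507/1400)((1400/169)v**2-(2800/169)v+5600/169) + (0)
Last nonzero remainder: (1400/169)v**2-(2800/169)v+5600/169. Dividing through by 1400/169 gives the monic gcd v**2-2v+4.

v**2-2v+4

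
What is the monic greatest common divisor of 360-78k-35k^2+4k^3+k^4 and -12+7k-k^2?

By polynomial division,
  k^4+4k^3-35k^2-78k+360 = (-k^2-11k-30)(-k^2+7k-12) + (0)
Last nonzero remainder: -k^2+7k-12. Dividing through by -1 gives the monic gcd k^2-7k+12.

12-7k+k^2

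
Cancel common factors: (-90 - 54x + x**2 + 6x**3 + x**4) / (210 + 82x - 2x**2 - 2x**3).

(30 + 8x - 3x**2 - x**3)/(-70 - 4x + 2x**2)

Repeated division with remainder:
  x**4 + 6x**3 + x**2 - 54x - 90 = (-(1/2)x - 5/2)(-2x**3 - 2x**2 + 82x + 210) + (37x**2 + 256x + 435)
  -2x**3 - 2x**2 + 82x + 210 = (-(2/37)x + 438/1369)(37x**2 + 256x + 435) + ((32320/1369)x + 96960/1369)
  37x**2 + 256x + 435 = ((50653/32320)x + 39701/6464)((32320/1369)x + 96960/1369) + (0)
Last nonzero remainder: (32320/1369)x + 96960/1369. Dividing through by 32320/1369 gives the monic gcd x + 3.
Cancel x + 3 from numerator and denominator to get the reduced form.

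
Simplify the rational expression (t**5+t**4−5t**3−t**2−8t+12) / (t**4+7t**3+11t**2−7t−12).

(t**3−t**2−4)/(t**2+5t+4)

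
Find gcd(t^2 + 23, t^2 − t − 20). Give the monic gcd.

Apply the Euclidean algorithm:
  t^2 + 23 = (t^2 − t − 20) + (t + 43)
  t^2 − t − 20 = (t − 44)(t + 43) + (1872)
  t + 43 = ((1/1872)t + 43/1872)(1872) + (0)
The last nonzero remainder is the constant 1872, so the polynomials are coprime and gcd = 1.

1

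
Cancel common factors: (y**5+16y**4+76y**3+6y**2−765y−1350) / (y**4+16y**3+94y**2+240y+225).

Apply the Euclidean algorithm:
  y**5+16y**4+76y**3+6y**2−765y−1350 = (y)(y**4+16y**3+94y**2+240y+225) + (−18y**3−234y**2−990y−1350)
  y**4+16y**3+94y**2+240y+225 = (−(1/18)y−1/6)(−18y**3−234y**2−990y−1350) + (0)
Last nonzero remainder: −18y**3−234y**2−990y−1350. Dividing through by −18 gives the monic gcd y**3+13y**2+55y+75.
Cancel y**3+13y**2+55y+75 from numerator and denominator to get the reduced form.

(y**2+3y−18)/(y+3)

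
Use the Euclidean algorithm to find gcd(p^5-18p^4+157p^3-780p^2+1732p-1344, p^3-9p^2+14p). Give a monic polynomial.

Apply the Euclidean algorithm:
  p^5-18p^4+157p^3-780p^2+1732p-1344 = (p^2-9p+62)(p^3-9p^2+14p) + (-96p^2+864p-1344)
  p^3-9p^2+14p = (-(1/96)p)(-96p^2+864p-1344) + (0)
Last nonzero remainder: -96p^2+864p-1344. Dividing through by -96 gives the monic gcd p^2-9p+14.

p^2-9p+14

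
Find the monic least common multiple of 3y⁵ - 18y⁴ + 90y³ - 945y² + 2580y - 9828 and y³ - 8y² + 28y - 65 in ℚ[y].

y⁶ - 11y⁵ + 60y⁴ - 465y³ + 2435y² - 7576y + 16380

By polynomial division,
  3y⁵ - 18y⁴ + 90y³ - 945y² + 2580y - 9828 = (3y² + 6y + 54)(y³ - 8y² + 28y - 65) + (-486y² + 1458y - 6318)
  y³ - 8y² + 28y - 65 = (-(1/486)y + 5/486)(-486y² + 1458y - 6318) + (0)
Last nonzero remainder: -486y² + 1458y - 6318. Dividing through by -486 gives the monic gcd y² - 3y + 13.
Then lcm(f, g) = f·g / gcd(f, g); expanding and making the result monic gives the answer.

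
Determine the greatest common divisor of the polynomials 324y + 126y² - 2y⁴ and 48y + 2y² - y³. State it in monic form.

6y + y²

Apply the Euclidean algorithm:
  -2y⁴ + 126y² + 324y = (2y + 4)(-y³ + 2y² + 48y) + (22y² + 132y)
  -y³ + 2y² + 48y = (-(1/22)y + 4/11)(22y² + 132y) + (0)
Last nonzero remainder: 22y² + 132y. Dividing through by 22 gives the monic gcd y² + 6y.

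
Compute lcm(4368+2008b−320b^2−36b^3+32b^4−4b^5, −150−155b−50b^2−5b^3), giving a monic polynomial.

Euclidean algorithm in ℚ[b]:
  −4b^5+32b^4−36b^3−320b^2+2008b+4368 = ((4/5)b^2−(72/5)b+632/5)(−5b^3−50b^2−155b−150) + (3888b^2+19440b+23328)
  −5b^3−50b^2−155b−150 = (−(5/3888)b−25/3888)(3888b^2+19440b+23328) + (0)
Last nonzero remainder: 3888b^2+19440b+23328. Dividing through by 3888 gives the monic gcd b^2+5b+6.
Then lcm(f, g) = f·g / gcd(f, g); expanding and making the result monic gives the answer.

−5460−3602b−102b^2+125b^3−31b^4−3b^5+b^6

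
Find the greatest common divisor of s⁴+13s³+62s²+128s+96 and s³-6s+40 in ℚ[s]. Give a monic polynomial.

s+4

Repeated division with remainder:
  s⁴+13s³+62s²+128s+96 = (s+13)(s³-6s+40) + (68s²+166s-424)
  s³-6s+40 = ((1/68)s-83/2312)(68s²+166s-424) + ((7161/1156)s+7161/289)
  68s²+166s-424 = ((78608/7161)s-122536/7161)((7161/1156)s+7161/289) + (0)
Last nonzero remainder: (7161/1156)s+7161/289. Dividing through by 7161/1156 gives the monic gcd s+4.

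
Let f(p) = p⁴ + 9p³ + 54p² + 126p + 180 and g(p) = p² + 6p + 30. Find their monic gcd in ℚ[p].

p² + 6p + 30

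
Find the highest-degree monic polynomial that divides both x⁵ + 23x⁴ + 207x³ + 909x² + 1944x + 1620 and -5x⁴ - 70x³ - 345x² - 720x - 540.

x³ + 12x² + 45x + 54

Apply the Euclidean algorithm:
  x⁵ + 23x⁴ + 207x³ + 909x² + 1944x + 1620 = (-(1/5)x - 9/5)(-5x⁴ - 70x³ - 345x² - 720x - 540) + (12x³ + 144x² + 540x + 648)
  -5x⁴ - 70x³ - 345x² - 720x - 540 = (-(5/12)x - 5/6)(12x³ + 144x² + 540x + 648) + (0)
Last nonzero remainder: 12x³ + 144x² + 540x + 648. Dividing through by 12 gives the monic gcd x³ + 12x² + 45x + 54.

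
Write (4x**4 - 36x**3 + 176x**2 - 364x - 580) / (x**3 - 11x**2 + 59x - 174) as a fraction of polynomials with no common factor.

(4x**2 - 16x - 20)/(x - 6)

Apply the Euclidean algorithm:
  4x**4 - 36x**3 + 176x**2 - 364x - 580 = (4x + 8)(x**3 - 11x**2 + 59x - 174) + (28x**2 - 140x + 812)
  x**3 - 11x**2 + 59x - 174 = ((1/28)x - 3/14)(28x**2 - 140x + 812) + (0)
Last nonzero remainder: 28x**2 - 140x + 812. Dividing through by 28 gives the monic gcd x**2 - 5x + 29.
Cancel x**2 - 5x + 29 from numerator and denominator to get the reduced form.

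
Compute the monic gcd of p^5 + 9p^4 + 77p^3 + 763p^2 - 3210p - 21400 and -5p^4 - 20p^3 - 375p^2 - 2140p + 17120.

Apply the Euclidean algorithm:
  p^5 + 9p^4 + 77p^3 + 763p^2 - 3210p - 21400 = (-(1/5)p - 1)(-5p^4 - 20p^3 - 375p^2 - 2140p + 17120) + (-18p^3 - 40p^2 - 1926p - 4280)
  -5p^4 - 20p^3 - 375p^2 - 2140p + 17120 = ((5/18)p + 40/81)(-18p^3 - 40p^2 - 1926p - 4280) + ((14560/81)p^2 + 1557920/81)
  -18p^3 - 40p^2 - 1926p - 4280 = (-(729/7280)p - 81/364)((14560/81)p^2 + 1557920/81) + (0)
Last nonzero remainder: (14560/81)p^2 + 1557920/81. Dividing through by 14560/81 gives the monic gcd p^2 + 107.

p^2 + 107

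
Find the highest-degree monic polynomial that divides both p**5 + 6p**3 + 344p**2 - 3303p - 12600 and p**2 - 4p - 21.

Apply the Euclidean algorithm:
  p**5 + 6p**3 + 344p**2 - 3303p - 12600 = (p**3 + 4p**2 + 43p + 600)(p**2 - 4p - 21) + (0)
The last nonzero remainder p**2 - 4p - 21 is already monic.

p**2 - 4p - 21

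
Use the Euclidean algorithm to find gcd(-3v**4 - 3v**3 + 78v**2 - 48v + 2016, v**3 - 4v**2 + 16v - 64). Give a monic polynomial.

v**2 + 16

Euclidean algorithm in ℚ[v]:
  -3v**4 - 3v**3 + 78v**2 - 48v + 2016 = (-3v - 15)(v**3 - 4v**2 + 16v - 64) + (66v**2 + 1056)
  v**3 - 4v**2 + 16v - 64 = ((1/66)v - 2/33)(66v**2 + 1056) + (0)
Last nonzero remainder: 66v**2 + 1056. Dividing through by 66 gives the monic gcd v**2 + 16.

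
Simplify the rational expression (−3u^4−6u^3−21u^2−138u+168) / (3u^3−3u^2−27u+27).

(−u^3−3u^2−10u−56)/(u^2−9)

Euclidean algorithm in ℚ[u]:
  −3u^4−6u^3−21u^2−138u+168 = (−u−3)(3u^3−3u^2−27u+27) + (−57u^2−192u+249)
  3u^3−3u^2−27u+27 = (−(1/19)u+83/361)(−57u^2−192u+249) + ((10920/361)u−10920/361)
  −57u^2−192u+249 = (−(6859/3640)u−29963/3640)((10920/361)u−10920/361) + (0)
Last nonzero remainder: (10920/361)u−10920/361. Dividing through by 10920/361 gives the monic gcd u−1.
Cancel u−1 from numerator and denominator to get the reduced form.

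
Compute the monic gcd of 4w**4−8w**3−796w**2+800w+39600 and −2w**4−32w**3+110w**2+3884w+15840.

Euclidean algorithm in ℚ[w]:
  4w**4−8w**3−796w**2+800w+39600 = (−2)(−2w**4−32w**3+110w**2+3884w+15840) + (−72w**3−576w**2+8568w+71280)
  −2w**4−32w**3+110w**2+3884w+15840 = ((1/36)w+2/9)(−72w**3−576w**2+8568w+71280) + (0)
Last nonzero remainder: −72w**3−576w**2+8568w+71280. Dividing through by −72 gives the monic gcd w**3+8w**2−119w−990.

w**3+8w**2−119w−990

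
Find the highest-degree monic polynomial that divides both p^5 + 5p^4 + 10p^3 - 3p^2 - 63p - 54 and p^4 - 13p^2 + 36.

p^2 + p - 6

Repeated division with remainder:
  p^5 + 5p^4 + 10p^3 - 3p^2 - 63p - 54 = (p + 5)(p^4 - 13p^2 + 36) + (23p^3 + 62p^2 - 99p - 234)
  p^4 - 13p^2 + 36 = ((1/23)p - 62/529)(23p^3 + 62p^2 - 99p - 234) + (-(756/529)p^2 - (756/529)p + 4536/529)
  23p^3 + 62p^2 - 99p - 234 = (-(12167/756)p - 6877/252)(-(756/529)p^2 - (756/529)p + 4536/529) + (0)
Last nonzero remainder: -(756/529)p^2 - (756/529)p + 4536/529. Dividing through by -756/529 gives the monic gcd p^2 + p - 6.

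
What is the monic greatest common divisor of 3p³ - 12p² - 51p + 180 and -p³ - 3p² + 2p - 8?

p + 4

By polynomial division,
  3p³ - 12p² - 51p + 180 = (-3)(-p³ - 3p² + 2p - 8) + (-21p² - 45p + 156)
  -p³ - 3p² + 2p - 8 = ((1/21)p + 2/49)(-21p² - 45p + 156) + (-(176/49)p - 704/49)
  -21p² - 45p + 156 = ((1029/176)p - 1911/176)(-(176/49)p - 704/49) + (0)
Last nonzero remainder: -(176/49)p - 704/49. Dividing through by -176/49 gives the monic gcd p + 4.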